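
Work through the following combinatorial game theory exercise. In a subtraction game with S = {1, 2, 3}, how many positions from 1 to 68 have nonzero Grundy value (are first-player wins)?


Subtraction set S = {1, 2, 3}, so G(n) = n mod 4.
G(n) = 0 when n is a multiple of 4.
Multiples of 4 in [1, 68]: 17
N-positions (nonzero Grundy) = 68 - 17 = 51

51


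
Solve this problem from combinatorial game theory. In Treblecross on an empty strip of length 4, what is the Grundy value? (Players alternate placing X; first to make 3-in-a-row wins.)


Treblecross: place X on empty cells; 3-in-a-row wins.
Playing within two cells of an existing X lets the opponent win at once, so sensible play treats the cells i-2..i+2 around each X as dead. The player left with no safe cell loses, so this is a normal-play take-away game on strips of safe cells.
Placing X at cell i (0-indexed) of a strip of k safe cells leaves independent strips of sizes max(0, i-2) and max(0, k-i-3). Hence G(k) = mex{ G(max(0,i-2)) XOR G(max(0,k-i-3)) : 0 <= i < k }, with G(0) = 0.
G(1): splits (0,0):0^0=0 -> mex({0}) = 1
G(2): splits (0,0):0^0=0 -> mex({0}) = 1
G(3): splits (0,0):0^0=0 -> mex({0}) = 1
G(4): splits (0,1):0^1=1 (0,0):0^0=0 -> mex({0, 1}) = 2
Therefore G(4) = 2.

2


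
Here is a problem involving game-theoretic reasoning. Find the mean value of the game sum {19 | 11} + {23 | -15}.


G1 = {19 | 11}, G2 = {23 | -15}
Each is a switch {a | b} with numbers a > b; its mean value is (a + b)/2, and mean value is additive over game sums: m(G1 + G2) = m(G1) + m(G2).
Mean of G1 = (19 + (11))/2 = 30/2 = 15
Mean of G2 = (23 + (-15))/2 = 8/2 = 4
Mean of G1 + G2 = 15 + 4 = 19

19


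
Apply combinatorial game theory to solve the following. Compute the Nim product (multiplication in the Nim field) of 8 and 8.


Nim multiplication is bilinear over XOR: (u XOR v) * w = (u*w) XOR (v*w).
So we split each operand into its bit components and XOR the pairwise Nim products.
8 = 8 (as XOR of powers of 2).
8 = 8 (as XOR of powers of 2).
Using the standard Nim-product table on single bits:
  2*2 = 3,   2*4 = 8,   2*8 = 12,
  4*4 = 6,   4*8 = 11,  8*8 = 13,
and  1*x = x (identity), k*l = l*k (commutative).
Pairwise Nim products:
  8 * 8 = 13
XOR them: 13 = 13.
Result: 8 * 8 = 13 (in Nim).

13


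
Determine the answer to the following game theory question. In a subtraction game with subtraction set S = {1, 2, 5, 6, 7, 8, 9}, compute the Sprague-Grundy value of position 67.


The subtraction set is S = {1, 2, 5, 6, 7, 8, 9}.
G(k) = mex{ G(k - s) : s in S, s <= k }. We compute iteratively: G(0) = 0.
G(1) = mex({0}) = 1
G(2) = mex({0, 1}) = 2
G(3) = mex({1, 2}) = 0
G(4) = mex({0, 2}) = 1
G(5) = mex({0, 1}) = 2
G(6) = mex({0, 1, 2}) = 3
G(7) = mex({0, 1, 2, 3}) = 4
G(8) = mex({0, 1, 2, 3, 4}) = 5
G(9) = mex({0, 1, 2, 4, 5}) = 3
G(10) = mex({0, 1, 2, 3, 5}) = 4
G(11) = mex({0, 1, 2, 3, 4}) = 5
G(12) = mex({0, 1, 2, 3, 4, 5}) = 6
G(13) = mex({1, 2, 3, 4, 5, 6}) = 0
G(14) = mex({0, 2, 3, 4, 5, 6}) = 1
G(15) = mex({0, 1, 3, 4, 5}) = 2
G(16) = mex({1, 2, 3, 4, 5}) = 0
G(17) = mex({0, 2, 3, 4, 5, 6}) = 1
G(18) = mex({0, 1, 3, 4, 5, 6}) = 2
G(19) = mex({0, 1, 2, 4, 5, 6}) = 3
G(20) = mex({0, 1, 2, 3, 5, 6}) = 4
G(21) = mex({0, 1, 2, 3, 4, 6}) = 5
Observe that G(13)..G(21) = 0, 1, 2, 0, 1, 2, 3, 4, 5 repeats G(0)..G(8) = 0, 1, 2, 0, 1, 2, 3, 4, 5.
For k >= max(S) = 9, G(k) is determined by the previous 9 values G(k-9)..G(k-1); a window of 9 consecutive values has recurred shifted by 13, so by induction G(k + 13) = G(k) for all k >= 0: the sequence is periodic from the start with period 13.
One period: G(0..12) = 0, 1, 2, 0, 1, 2, 3, 4, 5, 3, 4, 5, 6.
67 mod 13 = 2, so G(67) = G(2) = 2.

2


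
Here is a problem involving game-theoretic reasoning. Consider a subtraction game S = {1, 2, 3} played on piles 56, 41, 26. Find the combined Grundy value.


Subtraction set: {1, 2, 3}
For this subtraction set, G(n) = n mod 4 (period = max + 1 = 4).
Pile 1 (size 56): G(56) = 56 mod 4 = 0
Pile 2 (size 41): G(41) = 41 mod 4 = 1
Pile 3 (size 26): G(26) = 26 mod 4 = 2
Total Grundy value = XOR of all: 0 XOR 1 XOR 2 = 3

3


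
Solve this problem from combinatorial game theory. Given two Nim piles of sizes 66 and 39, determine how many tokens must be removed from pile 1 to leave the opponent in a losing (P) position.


Piles: 66 and 39
Current XOR: 66 XOR 39 = 101 (non-zero, so this is an N-position).
To make the XOR zero, we need to find a move that balances the piles.
For pile 1 (size 66): target = 66 XOR 101 = 39
We reduce pile 1 from 66 to 39.
Tokens removed: 66 - 39 = 27
Verification: 39 XOR 39 = 0

27


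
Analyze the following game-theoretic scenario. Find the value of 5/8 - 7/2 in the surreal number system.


x = 5/8, y = 7/2
Converting to common denominator: 8
x = 5/8, y = 28/8
x - y = 5/8 - 7/2 = -23/8

-23/8


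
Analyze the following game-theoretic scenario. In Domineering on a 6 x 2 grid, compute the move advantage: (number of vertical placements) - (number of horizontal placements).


Board is 6 x 2 (rows x cols).
Left (vertical) placements: (rows-1) * cols = 5 * 2 = 10
Right (horizontal) placements: rows * (cols-1) = 6 * 1 = 6
Advantage = Left - Right = 10 - 6 = 4

4


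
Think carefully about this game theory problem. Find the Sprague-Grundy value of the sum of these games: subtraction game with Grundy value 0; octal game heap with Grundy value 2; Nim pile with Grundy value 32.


By the Sprague-Grundy theorem, the Grundy value of a sum of games is the XOR of individual Grundy values.
subtraction game: Grundy value = 0. Running XOR: 0 XOR 0 = 0
octal game heap: Grundy value = 2. Running XOR: 0 XOR 2 = 2
Nim pile: Grundy value = 32. Running XOR: 2 XOR 32 = 34
The combined Grundy value is 34.

34


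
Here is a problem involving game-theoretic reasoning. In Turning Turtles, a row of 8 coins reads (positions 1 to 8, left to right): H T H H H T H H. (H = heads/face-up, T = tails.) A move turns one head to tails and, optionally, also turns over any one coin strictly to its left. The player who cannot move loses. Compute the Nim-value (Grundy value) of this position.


Coins: H T H H H T H H
Key fact: a single head at position k behaves exactly like a Nim heap of size k (turning it to T and optionally flipping a coin at j < k corresponds to moving the heap from k to j, or to 0), and heads combine as a disjunctive sum (two heads at the same place would cancel, matching j XOR j = 0). So the Nim-value is the XOR of the 1-indexed positions of the heads.
Face-up positions (1-indexed): [1, 3, 4, 5, 7, 8]
XOR 0 with 1: 0 XOR 1 = 1
XOR 1 with 3: 1 XOR 3 = 2
XOR 2 with 4: 2 XOR 4 = 6
XOR 6 with 5: 6 XOR 5 = 3
XOR 3 with 7: 3 XOR 7 = 4
XOR 4 with 8: 4 XOR 8 = 12
Nim-value = 12

12


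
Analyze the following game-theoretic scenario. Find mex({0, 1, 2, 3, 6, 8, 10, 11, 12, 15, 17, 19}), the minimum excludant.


Set = {0, 1, 2, 3, 6, 8, 10, 11, 12, 15, 17, 19}
0 is in the set.
1 is in the set.
2 is in the set.
3 is in the set.
4 is NOT in the set. This is the mex.
mex = 4

4


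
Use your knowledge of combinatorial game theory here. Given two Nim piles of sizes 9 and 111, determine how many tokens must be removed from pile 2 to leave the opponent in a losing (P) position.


Piles: 9 and 111
Current XOR: 9 XOR 111 = 102 (non-zero, so this is an N-position).
To make the XOR zero, we need to find a move that balances the piles.
For pile 2 (size 111): target = 111 XOR 102 = 9
We reduce pile 2 from 111 to 9.
Tokens removed: 111 - 9 = 102
Verification: 9 XOR 9 = 0

102


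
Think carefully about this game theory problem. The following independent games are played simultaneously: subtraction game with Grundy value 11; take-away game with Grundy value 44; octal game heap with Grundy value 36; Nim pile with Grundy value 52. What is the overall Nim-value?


By the Sprague-Grundy theorem, the Grundy value of a sum of games is the XOR of individual Grundy values.
subtraction game: Grundy value = 11. Running XOR: 0 XOR 11 = 11
take-away game: Grundy value = 44. Running XOR: 11 XOR 44 = 39
octal game heap: Grundy value = 36. Running XOR: 39 XOR 36 = 3
Nim pile: Grundy value = 52. Running XOR: 3 XOR 52 = 55
The combined Grundy value is 55.

55


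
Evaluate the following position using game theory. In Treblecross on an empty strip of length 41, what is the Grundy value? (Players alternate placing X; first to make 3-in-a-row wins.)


Treblecross: place X on empty cells; 3-in-a-row wins.
Playing within two cells of an existing X lets the opponent win at once, so sensible play treats the cells i-2..i+2 around each X as dead. The player left with no safe cell loses, so this is a normal-play take-away game on strips of safe cells.
Placing X at cell i (0-indexed) of a strip of k safe cells leaves independent strips of sizes max(0, i-2) and max(0, k-i-3). Hence G(k) = mex{ G(max(0,i-2)) XOR G(max(0,k-i-3)) : 0 <= i < k }, with G(0) = 0.
G(1): splits (0,0):0^0=0 -> mex({0}) = 1
G(2): splits (0,0):0^0=0 -> mex({0}) = 1
G(3): splits (0,0):0^0=0 -> mex({0}) = 1
G(4): splits (0,1):0^1=1 (0,0):0^0=0 -> mex({0, 1}) = 2
G(5): splits (0,2):0^1=1 (0,1):0^1=1 (0,0):0^0=0 -> mex({0, 1}) = 2
G(6) = mex({1}) = 0
G(7) = mex({0, 1, 2}) = 3
G(8) = mex({0, 1, 2}) = 3
G(9) = mex({0, 2}) = 1
G(10) = mex({0, 2, 3}) = 1
G(11) = mex({0, 3}) = 1
G(12) = mex({1, 3}) = 0
G(13) = mex({0, 1, 2, 3}) = 4
G(14) = mex({0, 1, 2}) = 3
G(15) = mex({0, 1, 2}) = 3
G(16) = mex({0, 1, 2, 4}) = 3
G(17) = mex({0, 1, 3, 4}) = 2
G(18) = mex({0, 1, 3, 4}) = 2
G(19) = mex({0, 1, 3, 5}) = 2
G(20) = mex({0, 1, 2, 3, 5}) = 4
G(21) = mex({0, 1, 2, 3, 5}) = 4
G(22) = mex({1, 2, 6}) = 0
G(23) = mex({0, 1, 2, 3, 4, 6}) = 5
G(24) = mex({0, 1, 2, 3, 4}) = 5
G(25) = mex({0, 1, 3, 4, 7}) = 2
G(26) = mex({0, 1, 3, 4, 5, 7}) = 2
G(27) = mex({0, 1, 3, 5}) = 2
G(28) = mex({0, 1, 2, 5}) = 3
G(29) = mex({0, 1, 2, 4, 5, 6}) = 3
G(30) = mex({1, 2, 4, 6}) = 0
G(31) = mex({0, 1, 2, 3, 4, 6}) = 5
G(32) = mex({1, 2, 3, 4, 7}) = 0
G(33) = mex({0, 3, 7}) = 1
G(34) = mex({0, 2, 3, 5, 7}) = 1
G(35) = mex({0, 2, 3, 5, 6}) = 1
G(36) = mex({0, 1, 2, 5, 6}) = 3
G(37) = mex({0, 1, 2, 4, 5, 6}) = 3
G(38) = mex({0, 1, 2, 4}) = 3
G(39) = mex({0, 1, 2, 3, 4, 7}) = 5
G(40) = mex({0, 1, 2, 3, 4, 5, 7}) = 6
G(41) = mex({0, 1, 2, 3, 5, 7}) = 4
Therefore G(41) = 4.

4


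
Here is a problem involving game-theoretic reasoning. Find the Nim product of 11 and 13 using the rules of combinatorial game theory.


Nim multiplication is bilinear over XOR: (u XOR v) * w = (u*w) XOR (v*w).
So we split each operand into its bit components and XOR the pairwise Nim products.
11 = 1 + 2 + 8 (as XOR of powers of 2).
13 = 1 + 4 + 8 (as XOR of powers of 2).
Using the standard Nim-product table on single bits:
  2*2 = 3,   2*4 = 8,   2*8 = 12,
  4*4 = 6,   4*8 = 11,  8*8 = 13,
and  1*x = x (identity), k*l = l*k (commutative).
Pairwise Nim products:
  1 * 1 = 1
  1 * 4 = 4
  1 * 8 = 8
  2 * 1 = 2
  2 * 4 = 8
  2 * 8 = 12
  8 * 1 = 8
  8 * 4 = 11
  8 * 8 = 13
XOR them: 1 XOR 4 XOR 8 XOR 2 XOR 8 XOR 12 XOR 8 XOR 11 XOR 13 = 5.
Result: 11 * 13 = 5 (in Nim).

5


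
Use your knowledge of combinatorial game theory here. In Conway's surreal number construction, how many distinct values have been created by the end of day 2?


Day 0: {|} = 0 is born. Count = 1.
Day n: the number of surreal numbers born by day n is 2^(n+1) - 1.
By day 0: 2^1 - 1 = 1
By day 1: 2^2 - 1 = 3
By day 2: 2^3 - 1 = 7
By day 2: 7 surreal numbers.

7


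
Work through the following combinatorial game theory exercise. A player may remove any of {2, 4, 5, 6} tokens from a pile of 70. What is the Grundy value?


The subtraction set is S = {2, 4, 5, 6}.
G(k) = mex{ G(k - s) : s in S, s <= k }. We compute iteratively: G(0) = 0.
G(1) = mex({}) = 0
G(2) = mex({0}) = 1
G(3) = mex({0}) = 1
G(4) = mex({0, 1}) = 2
G(5) = mex({0, 1}) = 2
G(6) = mex({0, 1, 2}) = 3
G(7) = mex({0, 1, 2}) = 3
G(8) = mex({1, 2, 3}) = 0
G(9) = mex({1, 2, 3}) = 0
G(10) = mex({0, 2, 3}) = 1
G(11) = mex({0, 2, 3}) = 1
G(12) = mex({0, 1, 3}) = 2
G(13) = mex({0, 1, 3}) = 2
Observe that G(8)..G(13) = 0, 0, 1, 1, 2, 2 repeats G(0)..G(5) = 0, 0, 1, 1, 2, 2.
For k >= max(S) = 6, G(k) is determined by the previous 6 values G(k-6)..G(k-1); a window of 6 consecutive values has recurred shifted by 8, so by induction G(k + 8) = G(k) for all k >= 0: the sequence is periodic from the start with period 8.
One period: G(0..7) = 0, 0, 1, 1, 2, 2, 3, 3.
70 mod 8 = 6, so G(70) = G(6) = 3.

3


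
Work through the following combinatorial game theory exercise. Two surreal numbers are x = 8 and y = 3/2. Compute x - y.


x = 8, y = 3/2
Converting to common denominator: 2
x = 16/2, y = 3/2
x - y = 8 - 3/2 = 13/2

13/2


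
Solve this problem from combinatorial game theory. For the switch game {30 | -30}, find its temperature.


The game is {30 | -30}, a switch {a | b} with numbers a > b.
Cooling {a | b} by t gives {a - t | b + t}, which stops being hot when a - t = b + t, i.e. at t = (a - b)/2. So the temperature of a switch is (a - b)/2.
Temperature = (Left option - Right option) / 2
= (30 - (-30)) / 2
= 60 / 2
= 30

30


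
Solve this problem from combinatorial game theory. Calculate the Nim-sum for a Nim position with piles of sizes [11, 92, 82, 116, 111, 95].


We need the XOR (exclusive or) of all pile sizes.
After XOR-ing pile 1 (size 11): 0 XOR 11 = 11
After XOR-ing pile 2 (size 92): 11 XOR 92 = 87
After XOR-ing pile 3 (size 82): 87 XOR 82 = 5
After XOR-ing pile 4 (size 116): 5 XOR 116 = 113
After XOR-ing pile 5 (size 111): 113 XOR 111 = 30
After XOR-ing pile 6 (size 95): 30 XOR 95 = 65
The Nim-value of this position is 65.

65


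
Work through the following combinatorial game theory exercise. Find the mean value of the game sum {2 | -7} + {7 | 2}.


G1 = {2 | -7}, G2 = {7 | 2}
Each is a switch {a | b} with numbers a > b; its mean value is (a + b)/2, and mean value is additive over game sums: m(G1 + G2) = m(G1) + m(G2).
Mean of G1 = (2 + (-7))/2 = -5/2 = -5/2
Mean of G2 = (7 + (2))/2 = 9/2 = 9/2
Mean of G1 + G2 = -5/2 + 9/2 = 2

2


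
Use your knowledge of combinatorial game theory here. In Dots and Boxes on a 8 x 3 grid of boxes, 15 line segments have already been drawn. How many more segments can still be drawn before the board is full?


Grid: 8 x 3 boxes, i.e. 9 rows and 4 columns of dots.
Horizontal edges: (rows + 1) * cols = 9 * 3 = 27
Vertical edges: rows * (cols + 1) = 8 * 4 = 32
Total edges: 27 + 32 = 59
Edges drawn: 15
Remaining: 59 - 15 = 44

44


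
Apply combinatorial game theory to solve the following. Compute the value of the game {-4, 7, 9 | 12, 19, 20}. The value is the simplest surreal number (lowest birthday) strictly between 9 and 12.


Left options: {-4, 7, 9}, max = 9
Right options: {12, 19, 20}, min = 12
All options are numbers and max(Left) < min(Right), so by the simplicity theorem the value is the simplest (earliest-born) number strictly between 9 and 12.
Integers 10 through 11 all lie strictly between 9 and 12.
Among integers, the simplest (lowest birthday = smallest |n|; 0 is born on day 0, +-n on day n) is 10.
No non-integer in the interval can be simpler: if x is a non-integer in the interval, then floor(x) or ceil(x) also lies in the interval (the interval contains an integer), and both are proper prefixes of x's sign expansion, i.e. born earlier. So the game value is 10.
Game value = 10

10


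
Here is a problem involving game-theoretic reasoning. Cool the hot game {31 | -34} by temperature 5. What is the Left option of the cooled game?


Original game: {31 | -34} (a switch {a | b} with a > b).
Cooling by t (for t below the temperature (a - b)/2 = 65/2) taxes each move by t: {a | b} cooled by t is {a - t | b + t}.
Cooling amount: t = 5
Cooled Left option: 31 - 5 = 26
Cooled Right option: -34 + 5 = -29
Cooled game: {26 | -29}
Left option = 26

26


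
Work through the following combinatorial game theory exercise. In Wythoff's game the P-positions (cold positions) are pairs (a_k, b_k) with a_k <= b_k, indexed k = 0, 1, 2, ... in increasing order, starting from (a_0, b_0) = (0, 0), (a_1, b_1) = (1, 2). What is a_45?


By Wythoff's theorem, a_k = floor(k * phi) and b_k = floor(k * phi^2) = a_k + k, where phi = (1 + sqrt(5))/2 is the golden ratio.
phi = (1 + sqrt(5))/2 = 1.618034
k = 45
k * phi = 45 * 1.618034 = 72.811529
a_45 = floor(k * phi) = 72

72


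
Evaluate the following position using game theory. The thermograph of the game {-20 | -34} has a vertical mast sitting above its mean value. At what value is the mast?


Game = {-20 | -34}, a switch {a | b} with numbers a > b.
Its thermograph has left wall a - t and right wall b + t, which meet at t = (a - b)/2, where both equal (a + b)/2. So the mast (mean value) is at (a + b)/2.
Mean = (-20 + (-34))/2 = -54/2 = -27

-27


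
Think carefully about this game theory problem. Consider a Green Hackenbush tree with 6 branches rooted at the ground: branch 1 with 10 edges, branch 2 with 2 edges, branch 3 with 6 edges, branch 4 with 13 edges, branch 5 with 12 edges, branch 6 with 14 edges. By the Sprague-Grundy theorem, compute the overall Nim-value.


The tree has 6 branches from the ground vertex.
In Green Hackenbush, the Nim-value of a simple path of length k is k.
Branch 1: length 10, Nim-value = 10
Branch 2: length 2, Nim-value = 2
Branch 3: length 6, Nim-value = 6
Branch 4: length 13, Nim-value = 13
Branch 5: length 12, Nim-value = 12
Branch 6: length 14, Nim-value = 14
Total Nim-value = XOR of all branch values:
0 XOR 10 = 10
10 XOR 2 = 8
8 XOR 6 = 14
14 XOR 13 = 3
3 XOR 12 = 15
15 XOR 14 = 1
Nim-value of the tree = 1

1


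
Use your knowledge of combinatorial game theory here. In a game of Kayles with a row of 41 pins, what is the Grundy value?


Kayles: a move removes 1 or 2 adjacent pins from a contiguous row.
Removing pins from a row of k leaves two independent rows (a, b) with a + b = k - 1 (one pin) or a + b = k - 2 (two pins); an end removal gives a = 0.
By Sprague-Grundy, G(k) = mex{ G(a) XOR G(b) } over all these splits. G(0) = 0.
G(1): splits (0,0):0^0=0 -> mex({0}) = 1
G(2): splits (0,1):0^1=1 (0,0):0^0=0 -> mex({0, 1}) = 2
G(3): splits (0,2):0^2=2 (1,1):1^1=0 (0,1):0^1=1 -> mex({0, 1, 2}) = 3
G(4): splits (0,3):0^3=3 (1,2):1^2=3 (0,2):0^2=2 (1,1):1^1=0 -> mex({0, 2, 3}) = 1
G(5): splits (0,4):0^1=1 (1,3):1^3=2 (2,2):2^2=0 (0,3):0^3=3 (1,2):1^2=3 -> mex({0, 1, 2, 3}) = 4
G(6) = mex({0, 1, 2, 4}) = 3
G(7) = mex({0, 1, 3, 4, 5}) = 2
G(8) = mex({0, 2, 3, 5, 6}) = 1
G(9) = mex({0, 1, 2, 3, 6, 7}) = 4
G(10) = mex({0, 1, 3, 4, 5, 7}) = 2
G(11) = mex({0, 1, 2, 3, 4, 5}) = 6
G(12) = mex({0, 1, 2, 3, 5, 6, 7}) = 4
G(13) = mex({0, 2, 3, 4, 6, 7}) = 1
G(14) = mex({0, 1, 4, 5, 6, 7}) = 2
G(15) = mex({0, 1, 2, 3, 4, 5, 6}) = 7
G(16) = mex({0, 2, 3, 5, 6, 7}) = 1
G(17) = mex({0, 1, 2, 3, 5, 6, 7}) = 4
G(18) = mex({0, 1, 2, 4, 5, 6}) = 3
G(19) = mex({0, 1, 3, 4, 5, 7}) = 2
G(20) = mex({0, 2, 3, 4, 5, 6, 7}) = 1
G(21) = mex({0, 1, 2, 3, 5, 6, 7}) = 4
G(22) = mex({0, 1, 2, 3, 4, 5, 7}) = 6
G(23) = mex({0, 1, 2, 3, 4, 5, 6}) = 7
G(24) = mex({0, 1, 2, 3, 5, 6, 7}) = 4
G(25) = mex({0, 2, 3, 4, 6, 7}) = 1
G(26) = mex({0, 1, 3, 4, 5, 6, 7}) = 2
G(27) = mex({0, 1, 2, 3, 4, 5, 6, 7}) = 8
G(28) = mex({0, 1, 2, 3, 4, 6, 7, 8}) = 5
G(29) = mex({0, 1, 2, 3, 5, 6, 7, 8, 9}) = 4
G(30) = mex({0, 1, 2, 3, 4, 5, 6, 9, 10}) = 7
G(31) = mex({0, 1, 3, 4, 5, 7, 10, 11}) = 2
G(32) = mex({0, 2, 3, 4, 5, 6, 7, 9, 11}) = 1
G(33) = mex({0, 1, 2, 3, 4, 5, 6, 7, 9, 12}) = 8
G(34) = mex({0, 1, 2, 3, 4, 5, 7, 8, 11, 12}) = 6
G(35) = mex({0, 1, 2, 3, 4, 5, 6, 8, 9, 10, 11}) = 7
G(36) = mex({0, 1, 2, 3, 5, 6, 7, 9, 10}) = 4
G(37) = mex({0, 2, 3, 4, 6, 7, 9, 10, 11, 12}) = 1
G(38) = mex({0, 1, 3, 4, 5, 6, 7, 9, 10, 11, 12}) = 2
G(39) = mex({0, 1, 2, 4, 5, 6, 7, 9, 10, 12, 14}) = 3
G(40) = mex({0, 2, 3, 4, 6, 7, 11, 12, 14}) = 1
G(41) = mex({0, 1, 2, 3, 5, 6, 7, 9, 10, 11, 12}) = 4
Therefore G(41) = 4.

4


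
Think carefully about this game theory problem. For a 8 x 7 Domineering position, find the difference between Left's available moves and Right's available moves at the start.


Board is 8 x 7 (rows x cols).
Left (vertical) placements: (rows-1) * cols = 7 * 7 = 49
Right (horizontal) placements: rows * (cols-1) = 8 * 6 = 48
Advantage = Left - Right = 49 - 48 = 1

1


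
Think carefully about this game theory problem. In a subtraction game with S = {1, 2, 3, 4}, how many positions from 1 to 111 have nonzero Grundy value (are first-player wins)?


Subtraction set S = {1, 2, 3, 4}, so G(n) = n mod 5.
G(n) = 0 when n is a multiple of 5.
Multiples of 5 in [1, 111]: 22
N-positions (nonzero Grundy) = 111 - 22 = 89

89


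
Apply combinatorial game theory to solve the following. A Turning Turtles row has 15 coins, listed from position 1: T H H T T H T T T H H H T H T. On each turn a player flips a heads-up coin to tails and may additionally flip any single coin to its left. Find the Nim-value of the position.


Coins: T H H T T H T T T H H H T H T
Key fact: a single head at position k behaves exactly like a Nim heap of size k (turning it to T and optionally flipping a coin at j < k corresponds to moving the heap from k to j, or to 0), and heads combine as a disjunctive sum (two heads at the same place would cancel, matching j XOR j = 0). So the Nim-value is the XOR of the 1-indexed positions of the heads.
Face-up positions (1-indexed): [2, 3, 6, 10, 11, 12, 14]
XOR 0 with 2: 0 XOR 2 = 2
XOR 2 with 3: 2 XOR 3 = 1
XOR 1 with 6: 1 XOR 6 = 7
XOR 7 with 10: 7 XOR 10 = 13
XOR 13 with 11: 13 XOR 11 = 6
XOR 6 with 12: 6 XOR 12 = 10
XOR 10 with 14: 10 XOR 14 = 4
Nim-value = 4

4


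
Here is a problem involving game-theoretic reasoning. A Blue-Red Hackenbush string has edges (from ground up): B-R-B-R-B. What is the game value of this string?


Edges (from ground): B-R-B-R-B
By Berlekamp's sign-expansion rule, a Blue-Red Hackenbush stalk has the value of the surreal number whose sign sequence is the edge sequence with B -> + and R -> -.
Sign sequence: +-+-+
Trace the sign expansion in the surreal number tree, starting from 0:
Edge 1: B (sign +) -> bounds (0, +inf), value = 1
Edge 2: R (sign -) -> bounds (0, 1), value = 1/2
Edge 3: B (sign +) -> bounds (1/2, 1), value = 3/4
Edge 4: R (sign -) -> bounds (1/2, 3/4), value = 5/8
Edge 5: B (sign +) -> bounds (5/8, 3/4), value = 11/16
Game value = 11/16

11/16


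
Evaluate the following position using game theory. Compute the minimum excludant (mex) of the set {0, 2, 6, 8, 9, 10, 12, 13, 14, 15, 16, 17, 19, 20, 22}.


Set = {0, 2, 6, 8, 9, 10, 12, 13, 14, 15, 16, 17, 19, 20, 22}
0 is in the set.
1 is NOT in the set. This is the mex.
mex = 1

1


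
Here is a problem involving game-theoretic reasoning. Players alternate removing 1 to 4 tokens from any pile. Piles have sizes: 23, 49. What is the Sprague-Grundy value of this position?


Subtraction set: {1, 2, 3, 4}
For this subtraction set, G(n) = n mod 5 (period = max + 1 = 5).
Pile 1 (size 23): G(23) = 23 mod 5 = 3
Pile 2 (size 49): G(49) = 49 mod 5 = 4
Total Grundy value = XOR of all: 3 XOR 4 = 7

7


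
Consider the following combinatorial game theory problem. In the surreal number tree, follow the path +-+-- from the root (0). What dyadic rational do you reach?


Sign expansion: +-+--
Rule: track bounds (lo, hi), initially (-inf, +inf). On '+', the current value becomes lo and we move to the simplest number in (value, hi): value + 1 if hi = +inf, otherwise the midpoint (value + hi)/2. On '-', the current value becomes hi and we move to value - 1 if lo = -inf, otherwise the midpoint (lo + value)/2.
Start at 0.
Step 1: sign = +, move right. Bounds: (0, +inf). Value = 1
Step 2: sign = -, move left. Bounds: (0, 1). Value = 1/2
Step 3: sign = +, move right. Bounds: (1/2, 1). Value = 3/4
Step 4: sign = -, move left. Bounds: (1/2, 3/4). Value = 5/8
Step 5: sign = -, move left. Bounds: (1/2, 5/8). Value = 9/16
The surreal number with sign expansion +-+-- is 9/16.

9/16


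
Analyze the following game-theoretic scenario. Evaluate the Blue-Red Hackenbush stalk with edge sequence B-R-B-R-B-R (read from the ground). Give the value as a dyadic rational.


Edges (from ground): B-R-B-R-B-R
By Berlekamp's sign-expansion rule, a Blue-Red Hackenbush stalk has the value of the surreal number whose sign sequence is the edge sequence with B -> + and R -> -.
Sign sequence: +-+-+-
Trace the sign expansion in the surreal number tree, starting from 0:
Edge 1: B (sign +) -> bounds (0, +inf), value = 1
Edge 2: R (sign -) -> bounds (0, 1), value = 1/2
Edge 3: B (sign +) -> bounds (1/2, 1), value = 3/4
Edge 4: R (sign -) -> bounds (1/2, 3/4), value = 5/8
Edge 5: B (sign +) -> bounds (5/8, 3/4), value = 11/16
Edge 6: R (sign -) -> bounds (5/8, 11/16), value = 21/32
Game value = 21/32

21/32


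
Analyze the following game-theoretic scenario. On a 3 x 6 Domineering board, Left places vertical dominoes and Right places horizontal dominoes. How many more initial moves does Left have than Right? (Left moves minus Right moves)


Board is 3 x 6 (rows x cols).
Left (vertical) placements: (rows-1) * cols = 2 * 6 = 12
Right (horizontal) placements: rows * (cols-1) = 3 * 5 = 15
Advantage = Left - Right = 12 - 15 = -3

-3


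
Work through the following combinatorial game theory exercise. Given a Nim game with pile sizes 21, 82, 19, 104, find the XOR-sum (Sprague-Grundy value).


We need the XOR (exclusive or) of all pile sizes.
After XOR-ing pile 1 (size 21): 0 XOR 21 = 21
After XOR-ing pile 2 (size 82): 21 XOR 82 = 71
After XOR-ing pile 3 (size 19): 71 XOR 19 = 84
After XOR-ing pile 4 (size 104): 84 XOR 104 = 60
The Nim-value of this position is 60.

60


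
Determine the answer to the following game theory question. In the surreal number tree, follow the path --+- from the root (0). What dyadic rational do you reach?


Sign expansion: --+-
Rule: track bounds (lo, hi), initially (-inf, +inf). On '+', the current value becomes lo and we move to the simplest number in (value, hi): value + 1 if hi = +inf, otherwise the midpoint (value + hi)/2. On '-', the current value becomes hi and we move to value - 1 if lo = -inf, otherwise the midpoint (lo + value)/2.
Start at 0.
Step 1: sign = -, move left. Bounds: (-inf, 0). Value = -1
Step 2: sign = -, move left. Bounds: (-inf, -1). Value = -2
Step 3: sign = +, move right. Bounds: (-2, -1). Value = -3/2
Step 4: sign = -, move left. Bounds: (-2, -3/2). Value = -7/4
The surreal number with sign expansion --+- is -7/4.

-7/4


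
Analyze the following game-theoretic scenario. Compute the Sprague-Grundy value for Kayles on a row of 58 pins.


Kayles: a move removes 1 or 2 adjacent pins from a contiguous row.
Removing pins from a row of k leaves two independent rows (a, b) with a + b = k - 1 (one pin) or a + b = k - 2 (two pins); an end removal gives a = 0.
By Sprague-Grundy, G(k) = mex{ G(a) XOR G(b) } over all these splits. G(0) = 0.
G(1): splits (0,0):0^0=0 -> mex({0}) = 1
G(2): splits (0,1):0^1=1 (0,0):0^0=0 -> mex({0, 1}) = 2
G(3): splits (0,2):0^2=2 (1,1):1^1=0 (0,1):0^1=1 -> mex({0, 1, 2}) = 3
G(4): splits (0,3):0^3=3 (1,2):1^2=3 (0,2):0^2=2 (1,1):1^1=0 -> mex({0, 2, 3}) = 1
G(5): splits (0,4):0^1=1 (1,3):1^3=2 (2,2):2^2=0 (0,3):0^3=3 (1,2):1^2=3 -> mex({0, 1, 2, 3}) = 4
G(6) = mex({0, 1, 2, 4}) = 3
G(7) = mex({0, 1, 3, 4, 5}) = 2
G(8) = mex({0, 2, 3, 5, 6}) = 1
G(9) = mex({0, 1, 2, 3, 6, 7}) = 4
G(10) = mex({0, 1, 3, 4, 5, 7}) = 2
G(11) = mex({0, 1, 2, 3, 4, 5}) = 6
G(12) = mex({0, 1, 2, 3, 5, 6, 7}) = 4
G(13) = mex({0, 2, 3, 4, 6, 7}) = 1
G(14) = mex({0, 1, 4, 5, 6, 7}) = 2
G(15) = mex({0, 1, 2, 3, 4, 5, 6}) = 7
G(16) = mex({0, 2, 3, 5, 6, 7}) = 1
G(17) = mex({0, 1, 2, 3, 5, 6, 7}) = 4
G(18) = mex({0, 1, 2, 4, 5, 6}) = 3
G(19) = mex({0, 1, 3, 4, 5, 7}) = 2
G(20) = mex({0, 2, 3, 4, 5, 6, 7}) = 1
G(21) = mex({0, 1, 2, 3, 5, 6, 7}) = 4
G(22) = mex({0, 1, 2, 3, 4, 5, 7}) = 6
G(23) = mex({0, 1, 2, 3, 4, 5, 6}) = 7
G(24) = mex({0, 1, 2, 3, 5, 6, 7}) = 4
G(25) = mex({0, 2, 3, 4, 6, 7}) = 1
G(26) = mex({0, 1, 3, 4, 5, 6, 7}) = 2
G(27) = mex({0, 1, 2, 3, 4, 5, 6, 7}) = 8
G(28) = mex({0, 1, 2, 3, 4, 6, 7, 8}) = 5
G(29) = mex({0, 1, 2, 3, 5, 6, 7, 8, 9}) = 4
G(30) = mex({0, 1, 2, 3, 4, 5, 6, 9, 10}) = 7
G(31) = mex({0, 1, 3, 4, 5, 7, 10, 11}) = 2
G(32) = mex({0, 2, 3, 4, 5, 6, 7, 9, 11}) = 1
G(33) = mex({0, 1, 2, 3, 4, 5, 6, 7, 9, 12}) = 8
G(34) = mex({0, 1, 2, 3, 4, 5, 7, 8, 11, 12}) = 6
G(35) = mex({0, 1, 2, 3, 4, 5, 6, 8, 9, 10, 11}) = 7
G(36) = mex({0, 1, 2, 3, 5, 6, 7, 9, 10}) = 4
G(37) = mex({0, 2, 3, 4, 6, 7, 9, 10, 11, 12}) = 1
G(38) = mex({0, 1, 3, 4, 5, 6, 7, 9, 10, 11, 12}) = 2
G(39) = mex({0, 1, 2, 4, 5, 6, 7, 9, 10, 12, 14}) = 3
G(40) = mex({0, 2, 3, 4, 6, 7, 11, 12, 14}) = 1
G(41) = mex({0, 1, 2, 3, 5, 6, 7, 9, 10, 11, 12}) = 4
G(42) = mex({0, 1, 2, 3, 4, 5, 6, 9, 10}) = 7
G(43) = mex({0, 1, 3, 4, 5, 7, 9, 10, 12, 15}) = 2
G(44) = mex({0, 2, 3, 4, 5, 6, 7, 9, 10, 12, 15}) = 1
G(45) = mex({0, 1, 2, 3, 4, 5, 6, 7, 9, 10, 12, 14}) = 8
G(46) = mex({0, 1, 3, 4, 5, 7, 8, 11, 12, 14}) = 2
G(47) = mex({0, 1, 2, 3, 4, 5, 6, 8, 9, 10, 11, 12}) = 7
G(48) = mex({0, 1, 2, 3, 5, 6, 7, 9, 10}) = 4
G(49) = mex({0, 2, 3, 4, 6, 7, 9, 10, 11, 12, 15}) = 1
G(50) = mex({0, 1, 4, 5, 6, 7, 9, 11, 12, 14, 15}) = 2
G(51) = mex({0, 1, 2, 3, 4, 5, 6, 7, 9, 12, 14, 15}) = 8
G(52) = mex({0, 2, 3, 4, 5, 6, 7, 8, 11, 12, 15}) = 1
G(53) = mex({0, 1, 2, 3, 5, 6, 7, 8, 9, 10, 11, 12}) = 4
G(54) = mex({0, 1, 2, 3, 4, 5, 6, 9, 10}) = 7
G(55) = mex({0, 1, 3, 4, 5, 7, 9, 10, 11, 12}) = 2
G(56) = mex({0, 2, 3, 4, 5, 6, 7, 9, 10, 11, 12, 13, 14}) = 1
G(57) = mex({0, 1, 2, 3, 5, 6, 7, 9, 10, 12, 13, 14, 15}) = 4
G(58) = mex({0, 1, 3, 4, 5, 7, 11, 12, 14, 15}) = 2
Therefore G(58) = 2.

2


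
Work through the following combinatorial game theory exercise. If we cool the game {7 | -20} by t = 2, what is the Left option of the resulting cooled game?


Original game: {7 | -20} (a switch {a | b} with a > b).
Cooling by t (for t below the temperature (a - b)/2 = 27/2) taxes each move by t: {a | b} cooled by t is {a - t | b + t}.
Cooling amount: t = 2
Cooled Left option: 7 - 2 = 5
Cooled Right option: -20 + 2 = -18
Cooled game: {5 | -18}
Left option = 5

5


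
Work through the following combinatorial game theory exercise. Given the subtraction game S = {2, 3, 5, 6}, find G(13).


The subtraction set is S = {2, 3, 5, 6}.
G(k) = mex{ G(k - s) : s in S, s <= k }. We compute iteratively: G(0) = 0.
G(1) = mex({}) = 0
G(2) = mex({0}) = 1
G(3) = mex({0}) = 1
G(4) = mex({0, 1}) = 2
G(5) = mex({0, 1}) = 2
G(6) = mex({0, 1, 2}) = 3
G(7) = mex({0, 1, 2}) = 3
G(8) = mex({1, 2, 3}) = 0
G(9) = mex({1, 2, 3}) = 0
G(10) = mex({0, 2, 3}) = 1
G(11) = mex({0, 2, 3}) = 1
G(12) = mex({0, 1, 3}) = 2
G(13) = mex({0, 1, 3}) = 2
Therefore G(13) = 2.

2


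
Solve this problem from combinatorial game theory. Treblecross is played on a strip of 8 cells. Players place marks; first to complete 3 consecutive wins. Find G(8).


Treblecross: place X on empty cells; 3-in-a-row wins.
Playing within two cells of an existing X lets the opponent win at once, so sensible play treats the cells i-2..i+2 around each X as dead. The player left with no safe cell loses, so this is a normal-play take-away game on strips of safe cells.
Placing X at cell i (0-indexed) of a strip of k safe cells leaves independent strips of sizes max(0, i-2) and max(0, k-i-3). Hence G(k) = mex{ G(max(0,i-2)) XOR G(max(0,k-i-3)) : 0 <= i < k }, with G(0) = 0.
G(1): splits (0,0):0^0=0 -> mex({0}) = 1
G(2): splits (0,0):0^0=0 -> mex({0}) = 1
G(3): splits (0,0):0^0=0 -> mex({0}) = 1
G(4): splits (0,1):0^1=1 (0,0):0^0=0 -> mex({0, 1}) = 2
G(5): splits (0,2):0^1=1 (0,1):0^1=1 (0,0):0^0=0 -> mex({0, 1}) = 2
G(6) = mex({1}) = 0
G(7) = mex({0, 1, 2}) = 3
G(8) = mex({0, 1, 2}) = 3
Therefore G(8) = 3.

3


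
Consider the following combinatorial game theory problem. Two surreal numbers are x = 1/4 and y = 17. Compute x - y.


x = 1/4, y = 17
Converting to common denominator: 4
x = 1/4, y = 68/4
x - y = 1/4 - 17 = -67/4

-67/4


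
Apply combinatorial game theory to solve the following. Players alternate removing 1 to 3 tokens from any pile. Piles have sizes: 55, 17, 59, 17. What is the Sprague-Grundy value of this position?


Subtraction set: {1, 2, 3}
For this subtraction set, G(n) = n mod 4 (period = max + 1 = 4).
Pile 1 (size 55): G(55) = 55 mod 4 = 3
Pile 2 (size 17): G(17) = 17 mod 4 = 1
Pile 3 (size 59): G(59) = 59 mod 4 = 3
Pile 4 (size 17): G(17) = 17 mod 4 = 1
Total Grundy value = XOR of all: 3 XOR 1 XOR 3 XOR 1 = 0

0


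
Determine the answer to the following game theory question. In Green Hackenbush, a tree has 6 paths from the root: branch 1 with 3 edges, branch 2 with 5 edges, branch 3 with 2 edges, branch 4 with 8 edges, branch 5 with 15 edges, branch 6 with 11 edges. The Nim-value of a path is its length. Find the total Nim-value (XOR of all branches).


The tree has 6 branches from the ground vertex.
In Green Hackenbush, the Nim-value of a simple path of length k is k.
Branch 1: length 3, Nim-value = 3
Branch 2: length 5, Nim-value = 5
Branch 3: length 2, Nim-value = 2
Branch 4: length 8, Nim-value = 8
Branch 5: length 15, Nim-value = 15
Branch 6: length 11, Nim-value = 11
Total Nim-value = XOR of all branch values:
0 XOR 3 = 3
3 XOR 5 = 6
6 XOR 2 = 4
4 XOR 8 = 12
12 XOR 15 = 3
3 XOR 11 = 8
Nim-value of the tree = 8

8


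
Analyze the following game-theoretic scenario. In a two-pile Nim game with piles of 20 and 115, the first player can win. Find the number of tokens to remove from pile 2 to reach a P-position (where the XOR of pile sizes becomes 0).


Piles: 20 and 115
Current XOR: 20 XOR 115 = 103 (non-zero, so this is an N-position).
To make the XOR zero, we need to find a move that balances the piles.
For pile 2 (size 115): target = 115 XOR 103 = 20
We reduce pile 2 from 115 to 20.
Tokens removed: 115 - 20 = 95
Verification: 20 XOR 20 = 0

95


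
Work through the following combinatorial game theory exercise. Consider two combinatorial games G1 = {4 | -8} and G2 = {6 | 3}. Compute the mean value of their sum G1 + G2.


G1 = {4 | -8}, G2 = {6 | 3}
Each is a switch {a | b} with numbers a > b; its mean value is (a + b)/2, and mean value is additive over game sums: m(G1 + G2) = m(G1) + m(G2).
Mean of G1 = (4 + (-8))/2 = -4/2 = -2
Mean of G2 = (6 + (3))/2 = 9/2 = 9/2
Mean of G1 + G2 = -2 + 9/2 = 5/2

5/2


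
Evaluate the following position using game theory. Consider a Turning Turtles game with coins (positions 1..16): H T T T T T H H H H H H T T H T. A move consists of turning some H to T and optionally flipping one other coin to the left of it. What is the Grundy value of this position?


Coins: H T T T T T H H H H H H T T H T
Key fact: a single head at position k behaves exactly like a Nim heap of size k (turning it to T and optionally flipping a coin at j < k corresponds to moving the heap from k to j, or to 0), and heads combine as a disjunctive sum (two heads at the same place would cancel, matching j XOR j = 0). So the Nim-value is the XOR of the 1-indexed positions of the heads.
Face-up positions (1-indexed): [1, 7, 8, 9, 10, 11, 12, 15]
XOR 0 with 1: 0 XOR 1 = 1
XOR 1 with 7: 1 XOR 7 = 6
XOR 6 with 8: 6 XOR 8 = 14
XOR 14 with 9: 14 XOR 9 = 7
XOR 7 with 10: 7 XOR 10 = 13
XOR 13 with 11: 13 XOR 11 = 6
XOR 6 with 12: 6 XOR 12 = 10
XOR 10 with 15: 10 XOR 15 = 5
Nim-value = 5

5


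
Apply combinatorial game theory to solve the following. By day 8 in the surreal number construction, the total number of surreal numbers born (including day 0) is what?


Day 0: {|} = 0 is born. Count = 1.
Day n: the number of surreal numbers born by day n is 2^(n+1) - 1.
By day 0: 2^1 - 1 = 1
By day 1: 2^2 - 1 = 3
By day 2: 2^3 - 1 = 7
By day 3: 2^4 - 1 = 15
By day 4: 2^5 - 1 = 31
By day 5: 2^6 - 1 = 63
By day 6: 2^7 - 1 = 127
By day 7: 2^8 - 1 = 255
By day 8: 2^9 - 1 = 511
By day 8: 511 surreal numbers.

511


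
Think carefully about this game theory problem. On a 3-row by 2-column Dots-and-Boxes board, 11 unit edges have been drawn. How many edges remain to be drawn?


Grid: 3 x 2 boxes, i.e. 4 rows and 3 columns of dots.
Horizontal edges: (rows + 1) * cols = 4 * 2 = 8
Vertical edges: rows * (cols + 1) = 3 * 3 = 9
Total edges: 8 + 9 = 17
Edges drawn: 11
Remaining: 17 - 11 = 6

6


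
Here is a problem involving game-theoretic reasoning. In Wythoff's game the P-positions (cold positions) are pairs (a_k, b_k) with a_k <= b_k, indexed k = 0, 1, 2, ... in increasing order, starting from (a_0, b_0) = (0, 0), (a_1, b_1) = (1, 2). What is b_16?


By Wythoff's theorem, a_k = floor(k * phi) and b_k = floor(k * phi^2) = a_k + k, where phi = (1 + sqrt(5))/2 is the golden ratio.
phi = (1 + sqrt(5))/2 = 1.618034
phi^2 = phi + 1 = 2.618034
k = 16
k * phi^2 = 16 * 2.618034 = 41.888544
b_16 = floor(k * phi^2) = 41 (check: a_16 + k = 25 + 16 = 41)

41


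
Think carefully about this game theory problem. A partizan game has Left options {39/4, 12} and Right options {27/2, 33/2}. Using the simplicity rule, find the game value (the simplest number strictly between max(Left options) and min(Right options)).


Left options: {39/4, 12}, max = 12
Right options: {27/2, 33/2}, min = 27/2
All options are numbers and max(Left) < min(Right), so by the simplicity theorem the value is the simplest (earliest-born) number strictly between 12 and 27/2.
The only integer strictly between 12 and 27/2 is 13.
No non-integer in the interval can be simpler: if x is a non-integer in the interval, then floor(x) or ceil(x) also lies in the interval (the interval contains an integer), and both are proper prefixes of x's sign expansion, i.e. born earlier. So the game value is 13.
Game value = 13

13


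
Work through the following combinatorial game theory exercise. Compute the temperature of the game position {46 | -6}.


The game is {46 | -6}, a switch {a | b} with numbers a > b.
Cooling {a | b} by t gives {a - t | b + t}, which stops being hot when a - t = b + t, i.e. at t = (a - b)/2. So the temperature of a switch is (a - b)/2.
Temperature = (Left option - Right option) / 2
= (46 - (-6)) / 2
= 52 / 2
= 26

26


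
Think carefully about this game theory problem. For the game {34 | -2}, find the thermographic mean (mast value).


Game = {34 | -2}, a switch {a | b} with numbers a > b.
Its thermograph has left wall a - t and right wall b + t, which meet at t = (a - b)/2, where both equal (a + b)/2. So the mast (mean value) is at (a + b)/2.
Mean = (34 + (-2))/2 = 32/2 = 16

16


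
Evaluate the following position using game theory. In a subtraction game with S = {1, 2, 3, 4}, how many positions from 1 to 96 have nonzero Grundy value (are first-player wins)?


Subtraction set S = {1, 2, 3, 4}, so G(n) = n mod 5.
G(n) = 0 when n is a multiple of 5.
Multiples of 5 in [1, 96]: 19
N-positions (nonzero Grundy) = 96 - 19 = 77

77


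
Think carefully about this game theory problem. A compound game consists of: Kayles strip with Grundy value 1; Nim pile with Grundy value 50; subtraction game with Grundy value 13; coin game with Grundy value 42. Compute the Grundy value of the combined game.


By the Sprague-Grundy theorem, the Grundy value of a sum of games is the XOR of individual Grundy values.
Kayles strip: Grundy value = 1. Running XOR: 0 XOR 1 = 1
Nim pile: Grundy value = 50. Running XOR: 1 XOR 50 = 51
subtraction game: Grundy value = 13. Running XOR: 51 XOR 13 = 62
coin game: Grundy value = 42. Running XOR: 62 XOR 42 = 20
The combined Grundy value is 20.

20


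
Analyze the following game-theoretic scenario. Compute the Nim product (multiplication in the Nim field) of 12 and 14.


Nim multiplication is bilinear over XOR: (u XOR v) * w = (u*w) XOR (v*w).
So we split each operand into its bit components and XOR the pairwise Nim products.
12 = 4 + 8 (as XOR of powers of 2).
14 = 2 + 4 + 8 (as XOR of powers of 2).
Using the standard Nim-product table on single bits:
  2*2 = 3,   2*4 = 8,   2*8 = 12,
  4*4 = 6,   4*8 = 11,  8*8 = 13,
and  1*x = x (identity), k*l = l*k (commutative).
Pairwise Nim products:
  4 * 2 = 8
  4 * 4 = 6
  4 * 8 = 11
  8 * 2 = 12
  8 * 4 = 11
  8 * 8 = 13
XOR them: 8 XOR 6 XOR 11 XOR 12 XOR 11 XOR 13 = 15.
Result: 12 * 14 = 15 (in Nim).

15


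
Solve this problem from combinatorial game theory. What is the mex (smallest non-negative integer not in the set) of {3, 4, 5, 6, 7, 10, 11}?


Set = {3, 4, 5, 6, 7, 10, 11}
0 is NOT in the set. This is the mex.
mex = 0

0
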